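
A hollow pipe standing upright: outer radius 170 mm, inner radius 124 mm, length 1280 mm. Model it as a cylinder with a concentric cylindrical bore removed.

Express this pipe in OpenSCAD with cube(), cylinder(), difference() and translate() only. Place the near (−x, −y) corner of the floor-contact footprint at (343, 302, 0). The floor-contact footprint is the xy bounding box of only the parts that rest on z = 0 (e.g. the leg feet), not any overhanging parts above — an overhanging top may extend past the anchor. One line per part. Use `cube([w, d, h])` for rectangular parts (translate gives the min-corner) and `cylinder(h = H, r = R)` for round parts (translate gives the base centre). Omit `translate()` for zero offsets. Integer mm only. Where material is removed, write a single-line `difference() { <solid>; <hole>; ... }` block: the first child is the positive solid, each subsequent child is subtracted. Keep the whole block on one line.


difference() { translate([513, 472, 0]) cylinder(h = 1280, r = 170); translate([513, 472, 0]) cylinder(h = 1280, r = 124); }


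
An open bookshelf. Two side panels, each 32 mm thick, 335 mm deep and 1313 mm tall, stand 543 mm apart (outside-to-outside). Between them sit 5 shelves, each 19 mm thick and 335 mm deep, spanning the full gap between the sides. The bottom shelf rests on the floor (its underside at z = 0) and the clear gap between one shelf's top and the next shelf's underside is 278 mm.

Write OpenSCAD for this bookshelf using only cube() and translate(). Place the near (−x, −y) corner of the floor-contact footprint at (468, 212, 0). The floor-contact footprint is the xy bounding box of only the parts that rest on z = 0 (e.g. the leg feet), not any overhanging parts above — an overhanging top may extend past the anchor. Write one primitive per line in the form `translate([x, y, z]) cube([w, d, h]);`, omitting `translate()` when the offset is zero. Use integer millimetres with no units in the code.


translate([468, 212, 0]) cube([32, 335, 1313]);
translate([979, 212, 0]) cube([32, 335, 1313]);
translate([500, 212, 0]) cube([479, 335, 19]);
translate([500, 212, 297]) cube([479, 335, 19]);
translate([500, 212, 594]) cube([479, 335, 19]);
translate([500, 212, 891]) cube([479, 335, 19]);
translate([500, 212, 1188]) cube([479, 335, 19]);


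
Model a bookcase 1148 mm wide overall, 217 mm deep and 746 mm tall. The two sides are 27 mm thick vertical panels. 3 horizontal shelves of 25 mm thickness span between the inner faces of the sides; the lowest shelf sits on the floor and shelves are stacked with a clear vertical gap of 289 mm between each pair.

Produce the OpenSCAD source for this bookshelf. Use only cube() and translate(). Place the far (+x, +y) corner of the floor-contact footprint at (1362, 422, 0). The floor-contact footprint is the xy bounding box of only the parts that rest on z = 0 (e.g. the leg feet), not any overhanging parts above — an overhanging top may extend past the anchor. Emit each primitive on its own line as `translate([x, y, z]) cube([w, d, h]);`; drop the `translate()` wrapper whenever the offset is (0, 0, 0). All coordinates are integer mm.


translate([214, 205, 0]) cube([27, 217, 746]);
translate([1335, 205, 0]) cube([27, 217, 746]);
translate([241, 205, 0]) cube([1094, 217, 25]);
translate([241, 205, 314]) cube([1094, 217, 25]);
translate([241, 205, 628]) cube([1094, 217, 25]);


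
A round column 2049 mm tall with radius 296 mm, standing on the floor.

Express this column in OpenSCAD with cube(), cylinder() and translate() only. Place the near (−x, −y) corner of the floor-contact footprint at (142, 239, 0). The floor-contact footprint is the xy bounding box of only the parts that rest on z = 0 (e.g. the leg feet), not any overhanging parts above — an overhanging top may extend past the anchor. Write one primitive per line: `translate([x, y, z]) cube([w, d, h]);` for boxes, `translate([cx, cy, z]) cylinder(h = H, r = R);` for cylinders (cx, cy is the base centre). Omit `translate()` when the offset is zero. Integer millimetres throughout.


translate([438, 535, 0]) cylinder(h = 2049, r = 296);


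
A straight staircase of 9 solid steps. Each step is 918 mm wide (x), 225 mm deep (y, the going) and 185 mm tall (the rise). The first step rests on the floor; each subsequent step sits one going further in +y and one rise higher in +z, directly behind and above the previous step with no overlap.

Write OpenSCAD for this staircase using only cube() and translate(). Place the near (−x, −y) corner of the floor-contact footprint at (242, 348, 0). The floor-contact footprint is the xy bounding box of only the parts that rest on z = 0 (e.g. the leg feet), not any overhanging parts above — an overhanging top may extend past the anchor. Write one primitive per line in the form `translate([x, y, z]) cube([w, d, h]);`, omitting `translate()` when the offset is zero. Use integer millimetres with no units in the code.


translate([242, 348, 0]) cube([918, 225, 185]);
translate([242, 573, 185]) cube([918, 225, 185]);
translate([242, 798, 370]) cube([918, 225, 185]);
translate([242, 1023, 555]) cube([918, 225, 185]);
translate([242, 1248, 740]) cube([918, 225, 185]);
translate([242, 1473, 925]) cube([918, 225, 185]);
translate([242, 1698, 1110]) cube([918, 225, 185]);
translate([242, 1923, 1295]) cube([918, 225, 185]);
translate([242, 2148, 1480]) cube([918, 225, 185]);


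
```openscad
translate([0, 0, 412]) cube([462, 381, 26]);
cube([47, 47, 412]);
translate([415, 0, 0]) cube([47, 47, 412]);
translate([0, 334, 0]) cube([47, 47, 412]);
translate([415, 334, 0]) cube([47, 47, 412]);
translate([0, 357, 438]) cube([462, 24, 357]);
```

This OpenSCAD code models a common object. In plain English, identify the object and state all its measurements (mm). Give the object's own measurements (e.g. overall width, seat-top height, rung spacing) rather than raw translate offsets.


A chair. The seat is a 462×381×26 mm slab with its top at z = 438 mm, on four 47×47 mm corner legs (flush with the seat edges, standing on z = 0). A flat backrest 24 mm thick, 357 mm tall, spans the full seat width and rises from the seat top along its +y edge, rear face flush with the rear of the seat.


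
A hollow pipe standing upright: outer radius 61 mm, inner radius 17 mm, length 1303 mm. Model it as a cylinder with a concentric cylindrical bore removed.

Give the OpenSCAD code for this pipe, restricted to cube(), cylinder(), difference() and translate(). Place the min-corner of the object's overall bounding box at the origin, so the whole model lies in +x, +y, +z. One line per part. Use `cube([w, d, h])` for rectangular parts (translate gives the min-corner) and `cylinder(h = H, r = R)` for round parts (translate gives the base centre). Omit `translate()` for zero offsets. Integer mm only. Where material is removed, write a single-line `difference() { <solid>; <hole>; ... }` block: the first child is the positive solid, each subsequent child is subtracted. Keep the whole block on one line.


difference() { translate([61, 61, 0]) cylinder(h = 1303, r = 61); translate([61, 61, 0]) cylinder(h = 1303, r = 17); }


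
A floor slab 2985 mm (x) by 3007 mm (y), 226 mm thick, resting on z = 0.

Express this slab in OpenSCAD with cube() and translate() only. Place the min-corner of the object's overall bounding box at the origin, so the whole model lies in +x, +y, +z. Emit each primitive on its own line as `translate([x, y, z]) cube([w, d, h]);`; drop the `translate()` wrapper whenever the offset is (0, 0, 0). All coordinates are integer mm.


cube([2985, 3007, 226]);


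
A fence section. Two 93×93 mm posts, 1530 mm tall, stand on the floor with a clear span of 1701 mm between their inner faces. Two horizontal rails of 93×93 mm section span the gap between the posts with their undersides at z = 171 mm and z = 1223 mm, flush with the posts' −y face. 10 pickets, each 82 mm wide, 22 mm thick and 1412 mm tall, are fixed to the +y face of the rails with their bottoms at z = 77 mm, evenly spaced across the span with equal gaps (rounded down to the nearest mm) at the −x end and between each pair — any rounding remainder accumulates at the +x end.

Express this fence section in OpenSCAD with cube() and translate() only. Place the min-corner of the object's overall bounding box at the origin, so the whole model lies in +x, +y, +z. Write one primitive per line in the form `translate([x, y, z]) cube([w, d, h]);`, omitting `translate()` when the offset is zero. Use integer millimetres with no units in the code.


cube([93, 93, 1530]);
translate([1794, 0, 0]) cube([93, 93, 1530]);
translate([93, 0, 171]) cube([1701, 93, 93]);
translate([93, 0, 1223]) cube([1701, 93, 93]);
translate([173, 93, 77]) cube([82, 22, 1412]);
translate([335, 93, 77]) cube([82, 22, 1412]);
translate([497, 93, 77]) cube([82, 22, 1412]);
translate([659, 93, 77]) cube([82, 22, 1412]);
translate([821, 93, 77]) cube([82, 22, 1412]);
translate([983, 93, 77]) cube([82, 22, 1412]);
translate([1145, 93, 77]) cube([82, 22, 1412]);
translate([1307, 93, 77]) cube([82, 22, 1412]);
translate([1469, 93, 77]) cube([82, 22, 1412]);
translate([1631, 93, 77]) cube([82, 22, 1412]);


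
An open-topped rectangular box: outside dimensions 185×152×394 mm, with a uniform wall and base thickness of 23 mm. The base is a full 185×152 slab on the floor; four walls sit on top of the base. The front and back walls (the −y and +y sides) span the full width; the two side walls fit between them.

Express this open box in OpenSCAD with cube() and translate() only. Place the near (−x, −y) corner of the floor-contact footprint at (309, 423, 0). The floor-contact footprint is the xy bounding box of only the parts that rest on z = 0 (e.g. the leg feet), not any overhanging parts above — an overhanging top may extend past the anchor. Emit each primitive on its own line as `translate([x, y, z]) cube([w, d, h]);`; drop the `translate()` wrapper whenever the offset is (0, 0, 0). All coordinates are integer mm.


translate([309, 423, 0]) cube([185, 152, 23]);
translate([309, 423, 23]) cube([185, 23, 371]);
translate([309, 552, 23]) cube([185, 23, 371]);
translate([309, 446, 23]) cube([23, 106, 371]);
translate([471, 446, 23]) cube([23, 106, 371]);


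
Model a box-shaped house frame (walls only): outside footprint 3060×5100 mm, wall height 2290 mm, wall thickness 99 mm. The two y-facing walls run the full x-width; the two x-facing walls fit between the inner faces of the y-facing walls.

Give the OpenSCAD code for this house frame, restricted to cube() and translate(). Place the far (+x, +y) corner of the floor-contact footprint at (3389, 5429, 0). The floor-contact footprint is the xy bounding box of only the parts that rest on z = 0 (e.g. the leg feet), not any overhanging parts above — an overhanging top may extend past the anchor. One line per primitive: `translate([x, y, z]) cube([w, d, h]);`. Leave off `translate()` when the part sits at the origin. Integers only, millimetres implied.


translate([329, 329, 0]) cube([3060, 99, 2290]);
translate([329, 5330, 0]) cube([3060, 99, 2290]);
translate([329, 428, 0]) cube([99, 4902, 2290]);
translate([3290, 428, 0]) cube([99, 4902, 2290]);


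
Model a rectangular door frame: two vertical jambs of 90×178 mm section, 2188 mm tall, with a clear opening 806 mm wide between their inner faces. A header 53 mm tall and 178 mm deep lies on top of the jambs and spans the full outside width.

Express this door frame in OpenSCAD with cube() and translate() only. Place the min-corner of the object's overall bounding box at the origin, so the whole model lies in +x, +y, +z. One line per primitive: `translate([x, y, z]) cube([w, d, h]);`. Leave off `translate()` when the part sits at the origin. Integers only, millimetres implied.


cube([90, 178, 2188]);
translate([896, 0, 0]) cube([90, 178, 2188]);
translate([0, 0, 2188]) cube([986, 178, 53]);


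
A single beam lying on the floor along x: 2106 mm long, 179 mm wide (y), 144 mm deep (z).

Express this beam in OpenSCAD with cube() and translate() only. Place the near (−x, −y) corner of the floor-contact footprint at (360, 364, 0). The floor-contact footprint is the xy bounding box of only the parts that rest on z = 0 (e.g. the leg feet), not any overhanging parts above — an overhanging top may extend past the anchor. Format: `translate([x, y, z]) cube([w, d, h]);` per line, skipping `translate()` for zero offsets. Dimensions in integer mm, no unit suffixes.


translate([360, 364, 0]) cube([2106, 179, 144]);


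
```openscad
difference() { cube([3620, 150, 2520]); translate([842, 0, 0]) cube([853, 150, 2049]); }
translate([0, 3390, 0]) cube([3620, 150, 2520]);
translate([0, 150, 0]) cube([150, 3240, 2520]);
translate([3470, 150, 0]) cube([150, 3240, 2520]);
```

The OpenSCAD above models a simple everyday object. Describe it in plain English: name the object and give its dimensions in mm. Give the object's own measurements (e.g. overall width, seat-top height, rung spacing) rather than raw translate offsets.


A single room: four walls, each 2520 mm tall and 150 mm thick, enclosing an outside footprint 3620×3540 mm (x × y), no floor or roof. The front and back walls (−y and +y sides) run the full x-width; the side walls fit between their inner faces. A door opening 853 mm wide and 2049 mm tall is cut through the front wall from the floor up, its −x edge 842 mm from the wall's −x end.


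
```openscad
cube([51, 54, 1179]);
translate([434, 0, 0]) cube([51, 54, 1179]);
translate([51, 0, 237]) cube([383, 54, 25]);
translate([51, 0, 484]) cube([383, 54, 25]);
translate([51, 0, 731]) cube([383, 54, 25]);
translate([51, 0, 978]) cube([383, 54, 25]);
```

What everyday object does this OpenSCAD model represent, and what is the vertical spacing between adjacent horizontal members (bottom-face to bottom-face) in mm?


A ladder. The rung spacing is 247 mm.

Two tall 51×54 posts with 4 short bars between them — a ladder. Adjacent rungs sit at z = 237 and z = 484, so the spacing is 484 − 237 = 247 mm.


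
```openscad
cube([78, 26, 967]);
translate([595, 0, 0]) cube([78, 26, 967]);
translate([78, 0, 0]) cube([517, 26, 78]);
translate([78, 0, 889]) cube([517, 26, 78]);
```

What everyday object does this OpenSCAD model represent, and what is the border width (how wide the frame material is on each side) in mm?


A picture frame. The border width is 78 mm.

Four thin pieces enclosing a rectangular opening — a picture frame. The two full-height stiles are 967 mm tall; the top rail sits at z = 889 and is 78 mm tall, so the border above the opening is 967 − 889 = 78 mm, matching the stile x-width.


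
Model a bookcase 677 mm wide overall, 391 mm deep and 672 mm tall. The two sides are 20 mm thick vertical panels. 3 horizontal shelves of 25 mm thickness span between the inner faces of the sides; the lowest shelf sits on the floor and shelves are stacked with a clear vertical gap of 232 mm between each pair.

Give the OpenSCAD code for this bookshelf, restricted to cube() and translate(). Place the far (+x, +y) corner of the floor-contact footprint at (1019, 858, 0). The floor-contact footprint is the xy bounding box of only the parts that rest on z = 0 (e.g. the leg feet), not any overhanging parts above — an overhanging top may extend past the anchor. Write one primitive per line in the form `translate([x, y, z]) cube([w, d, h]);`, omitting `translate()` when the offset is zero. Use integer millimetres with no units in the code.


translate([342, 467, 0]) cube([20, 391, 672]);
translate([999, 467, 0]) cube([20, 391, 672]);
translate([362, 467, 0]) cube([637, 391, 25]);
translate([362, 467, 257]) cube([637, 391, 25]);
translate([362, 467, 514]) cube([637, 391, 25]);


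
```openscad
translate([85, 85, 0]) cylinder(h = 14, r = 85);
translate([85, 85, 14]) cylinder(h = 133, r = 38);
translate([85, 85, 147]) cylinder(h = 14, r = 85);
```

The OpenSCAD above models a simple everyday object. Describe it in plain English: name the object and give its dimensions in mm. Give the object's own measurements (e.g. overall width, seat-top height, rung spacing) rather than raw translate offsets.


A spool: two coaxial disc flanges of radius 85 mm and thickness 14 mm, joined by a core cylinder of radius 38 mm and height 133 mm. The lower flange rests on z = 0 and the three cylinders share a vertical axis.


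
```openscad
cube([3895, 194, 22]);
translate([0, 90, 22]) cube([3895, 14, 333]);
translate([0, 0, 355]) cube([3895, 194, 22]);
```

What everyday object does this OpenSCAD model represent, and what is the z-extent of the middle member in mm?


An I-beam. The web height is 333 mm.

Two wide flanges with a thin centred web — an I-beam. Overall 377 mm minus two 22 mm flanges gives a web of 377 − 2·22 = 333 mm.


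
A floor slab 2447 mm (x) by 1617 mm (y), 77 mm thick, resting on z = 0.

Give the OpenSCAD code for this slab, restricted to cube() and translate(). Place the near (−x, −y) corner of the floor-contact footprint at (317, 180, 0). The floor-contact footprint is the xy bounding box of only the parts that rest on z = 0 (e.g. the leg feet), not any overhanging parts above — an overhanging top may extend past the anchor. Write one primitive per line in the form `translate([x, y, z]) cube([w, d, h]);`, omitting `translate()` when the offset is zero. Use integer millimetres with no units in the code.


translate([317, 180, 0]) cube([2447, 1617, 77]);


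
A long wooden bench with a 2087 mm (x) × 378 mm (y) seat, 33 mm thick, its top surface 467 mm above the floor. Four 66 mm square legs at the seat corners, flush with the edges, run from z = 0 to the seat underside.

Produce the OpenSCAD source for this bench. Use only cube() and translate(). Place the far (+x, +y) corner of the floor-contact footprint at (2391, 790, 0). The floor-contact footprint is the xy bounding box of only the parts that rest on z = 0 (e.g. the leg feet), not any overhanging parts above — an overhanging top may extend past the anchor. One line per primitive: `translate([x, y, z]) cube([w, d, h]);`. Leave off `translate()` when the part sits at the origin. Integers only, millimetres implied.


translate([304, 412, 434]) cube([2087, 378, 33]);
translate([304, 412, 0]) cube([66, 66, 434]);
translate([304, 724, 0]) cube([66, 66, 434]);
translate([2325, 412, 0]) cube([66, 66, 434]);
translate([2325, 724, 0]) cube([66, 66, 434]);


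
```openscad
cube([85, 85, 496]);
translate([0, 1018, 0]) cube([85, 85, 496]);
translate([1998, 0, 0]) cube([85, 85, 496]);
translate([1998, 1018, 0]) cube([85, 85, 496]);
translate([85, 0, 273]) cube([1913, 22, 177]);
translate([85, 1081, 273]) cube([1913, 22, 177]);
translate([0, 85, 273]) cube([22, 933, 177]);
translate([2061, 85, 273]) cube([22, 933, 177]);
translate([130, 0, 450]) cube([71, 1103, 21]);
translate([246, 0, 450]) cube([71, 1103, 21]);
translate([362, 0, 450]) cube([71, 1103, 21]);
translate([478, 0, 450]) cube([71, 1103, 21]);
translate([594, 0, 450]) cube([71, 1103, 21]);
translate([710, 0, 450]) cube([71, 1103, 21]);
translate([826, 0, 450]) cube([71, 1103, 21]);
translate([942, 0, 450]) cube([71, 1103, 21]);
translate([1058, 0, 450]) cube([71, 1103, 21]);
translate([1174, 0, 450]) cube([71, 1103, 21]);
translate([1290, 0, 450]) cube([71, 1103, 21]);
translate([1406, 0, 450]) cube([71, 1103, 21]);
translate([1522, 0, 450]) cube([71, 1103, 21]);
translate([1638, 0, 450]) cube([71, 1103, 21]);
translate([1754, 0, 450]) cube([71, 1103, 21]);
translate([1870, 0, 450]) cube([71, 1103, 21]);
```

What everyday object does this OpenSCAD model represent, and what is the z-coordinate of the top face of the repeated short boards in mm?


A bed frame. The slat-top height is 471 mm.

Four posts, four rails, and a row of slats — a bed frame. Slats sit on the rails at z = 273 + 177 = 450; with slat thickness 21, the top is 471 mm.


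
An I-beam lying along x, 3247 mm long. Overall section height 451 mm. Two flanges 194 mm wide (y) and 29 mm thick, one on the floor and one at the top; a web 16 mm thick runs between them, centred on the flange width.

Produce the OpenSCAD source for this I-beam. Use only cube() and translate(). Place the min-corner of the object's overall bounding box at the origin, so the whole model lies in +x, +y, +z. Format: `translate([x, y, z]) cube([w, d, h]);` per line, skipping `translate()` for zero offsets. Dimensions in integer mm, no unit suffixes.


cube([3247, 194, 29]);
translate([0, 89, 29]) cube([3247, 16, 393]);
translate([0, 0, 422]) cube([3247, 194, 29]);


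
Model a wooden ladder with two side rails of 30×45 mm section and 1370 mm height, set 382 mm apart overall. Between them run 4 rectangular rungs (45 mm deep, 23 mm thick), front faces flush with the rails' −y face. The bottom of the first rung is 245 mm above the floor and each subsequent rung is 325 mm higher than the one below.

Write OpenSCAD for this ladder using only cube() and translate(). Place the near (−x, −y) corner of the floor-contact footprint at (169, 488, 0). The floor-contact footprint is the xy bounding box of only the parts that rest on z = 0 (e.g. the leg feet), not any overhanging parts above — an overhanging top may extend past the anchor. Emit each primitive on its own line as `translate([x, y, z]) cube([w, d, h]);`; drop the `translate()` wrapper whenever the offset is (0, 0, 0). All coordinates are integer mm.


translate([169, 488, 0]) cube([30, 45, 1370]);
translate([521, 488, 0]) cube([30, 45, 1370]);
translate([199, 488, 245]) cube([322, 45, 23]);
translate([199, 488, 570]) cube([322, 45, 23]);
translate([199, 488, 895]) cube([322, 45, 23]);
translate([199, 488, 1220]) cube([322, 45, 23]);


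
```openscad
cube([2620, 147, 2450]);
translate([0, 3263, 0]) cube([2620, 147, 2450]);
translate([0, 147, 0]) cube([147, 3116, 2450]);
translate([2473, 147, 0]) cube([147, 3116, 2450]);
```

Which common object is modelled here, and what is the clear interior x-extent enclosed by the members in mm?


A house (or room) frame. The interior width is 2326 mm.

Four 2450 mm walls enclosing a rectangle with no floor or roof — a room or house frame. Outside width is 2620 mm and wall thickness is 147 mm, so the interior width is 2620 − 2 × 147 = 2326 mm.


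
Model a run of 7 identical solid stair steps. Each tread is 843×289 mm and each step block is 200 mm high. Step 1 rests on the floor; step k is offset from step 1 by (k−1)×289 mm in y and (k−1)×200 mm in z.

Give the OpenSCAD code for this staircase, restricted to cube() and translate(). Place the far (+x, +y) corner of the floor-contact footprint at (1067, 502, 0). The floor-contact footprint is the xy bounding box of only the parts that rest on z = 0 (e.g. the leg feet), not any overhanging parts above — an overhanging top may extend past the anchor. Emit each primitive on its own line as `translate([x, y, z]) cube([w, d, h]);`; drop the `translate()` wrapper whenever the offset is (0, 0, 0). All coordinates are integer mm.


translate([224, 213, 0]) cube([843, 289, 200]);
translate([224, 502, 200]) cube([843, 289, 200]);
translate([224, 791, 400]) cube([843, 289, 200]);
translate([224, 1080, 600]) cube([843, 289, 200]);
translate([224, 1369, 800]) cube([843, 289, 200]);
translate([224, 1658, 1000]) cube([843, 289, 200]);
translate([224, 1947, 1200]) cube([843, 289, 200]);


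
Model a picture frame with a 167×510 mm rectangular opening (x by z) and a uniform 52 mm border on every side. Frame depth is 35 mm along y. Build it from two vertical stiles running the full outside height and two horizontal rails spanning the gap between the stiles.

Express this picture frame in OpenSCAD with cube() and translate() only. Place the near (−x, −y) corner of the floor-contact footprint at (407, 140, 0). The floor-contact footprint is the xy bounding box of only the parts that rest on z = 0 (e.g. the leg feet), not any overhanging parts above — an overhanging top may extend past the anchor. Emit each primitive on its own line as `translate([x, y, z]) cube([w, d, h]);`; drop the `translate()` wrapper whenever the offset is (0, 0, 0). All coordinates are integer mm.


translate([407, 140, 0]) cube([52, 35, 614]);
translate([626, 140, 0]) cube([52, 35, 614]);
translate([459, 140, 0]) cube([167, 35, 52]);
translate([459, 140, 562]) cube([167, 35, 52]);


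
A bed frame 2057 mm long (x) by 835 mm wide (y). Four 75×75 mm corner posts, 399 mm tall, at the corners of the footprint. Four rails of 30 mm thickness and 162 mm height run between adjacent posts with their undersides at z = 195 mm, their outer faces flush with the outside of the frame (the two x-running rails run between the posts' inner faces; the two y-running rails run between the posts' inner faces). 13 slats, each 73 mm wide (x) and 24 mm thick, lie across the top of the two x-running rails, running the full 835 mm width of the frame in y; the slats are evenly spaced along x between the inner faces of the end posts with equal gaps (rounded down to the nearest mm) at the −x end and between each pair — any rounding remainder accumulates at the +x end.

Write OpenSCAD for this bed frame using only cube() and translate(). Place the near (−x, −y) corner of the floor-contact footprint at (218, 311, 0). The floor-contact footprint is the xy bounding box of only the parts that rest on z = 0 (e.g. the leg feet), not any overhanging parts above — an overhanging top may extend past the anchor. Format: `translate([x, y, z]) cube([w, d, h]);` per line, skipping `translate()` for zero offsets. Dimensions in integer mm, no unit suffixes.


// slat z = rail_z + rail_h = 195 + 162 = 357
// slat gap = ⌊(1907 − 13·73) / 14⌋ = 68
translate([218, 311, 0]) cube([75, 75, 399]);
translate([218, 1071, 0]) cube([75, 75, 399]);
translate([2200, 311, 0]) cube([75, 75, 399]);
translate([2200, 1071, 0]) cube([75, 75, 399]);
translate([293, 311, 195]) cube([1907, 30, 162]);
translate([293, 1116, 195]) cube([1907, 30, 162]);
translate([218, 386, 195]) cube([30, 685, 162]);
translate([2245, 386, 195]) cube([30, 685, 162]);
translate([361, 311, 357]) cube([73, 835, 24]);
translate([502, 311, 357]) cube([73, 835, 24]);
translate([643, 311, 357]) cube([73, 835, 24]);
translate([784, 311, 357]) cube([73, 835, 24]);
translate([925, 311, 357]) cube([73, 835, 24]);
translate([1066, 311, 357]) cube([73, 835, 24]);
translate([1207, 311, 357]) cube([73, 835, 24]);
translate([1348, 311, 357]) cube([73, 835, 24]);
translate([1489, 311, 357]) cube([73, 835, 24]);
translate([1630, 311, 357]) cube([73, 835, 24]);
translate([1771, 311, 357]) cube([73, 835, 24]);
translate([1912, 311, 357]) cube([73, 835, 24]);
translate([2053, 311, 357]) cube([73, 835, 24]);


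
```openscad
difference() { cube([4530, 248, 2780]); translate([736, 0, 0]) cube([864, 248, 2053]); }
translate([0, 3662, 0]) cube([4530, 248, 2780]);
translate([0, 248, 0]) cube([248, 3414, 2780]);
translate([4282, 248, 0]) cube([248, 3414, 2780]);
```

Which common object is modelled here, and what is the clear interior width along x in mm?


A single room. The interior width is 4034 mm.

Four walls enclosing a rectangle with a door in the front wall — a room. Outside width 4530 minus two 248 mm walls gives 4034 mm.


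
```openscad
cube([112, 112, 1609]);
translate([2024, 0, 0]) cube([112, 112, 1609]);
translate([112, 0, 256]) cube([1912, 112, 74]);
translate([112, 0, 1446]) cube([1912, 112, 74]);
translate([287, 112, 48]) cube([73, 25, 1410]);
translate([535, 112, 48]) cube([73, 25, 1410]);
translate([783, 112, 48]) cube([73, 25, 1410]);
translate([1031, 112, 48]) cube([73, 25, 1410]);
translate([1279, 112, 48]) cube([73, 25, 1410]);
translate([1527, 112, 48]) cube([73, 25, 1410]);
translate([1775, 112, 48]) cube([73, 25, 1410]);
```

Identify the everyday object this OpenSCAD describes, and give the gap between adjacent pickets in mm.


A fence section. The picket gap is 175 mm.

Two posts, two rails, 7 pickets — a fence section. Span 1912 mm holds 7 pickets of 73 mm with 8 equal gaps: ⌊(1912 − 7·73) / 8⌋ = 175 mm.


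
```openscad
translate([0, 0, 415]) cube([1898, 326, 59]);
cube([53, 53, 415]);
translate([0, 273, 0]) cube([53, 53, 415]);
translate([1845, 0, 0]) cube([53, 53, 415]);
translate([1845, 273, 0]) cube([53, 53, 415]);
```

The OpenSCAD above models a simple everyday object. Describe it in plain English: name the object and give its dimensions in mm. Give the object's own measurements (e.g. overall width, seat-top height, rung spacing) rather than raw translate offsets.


A long wooden bench with a 1898 mm (x) × 326 mm (y) seat, 59 mm thick, its top surface 474 mm above the floor. Four 53 mm square legs at the seat corners, flush with the edges, run from z = 0 to the seat underside.


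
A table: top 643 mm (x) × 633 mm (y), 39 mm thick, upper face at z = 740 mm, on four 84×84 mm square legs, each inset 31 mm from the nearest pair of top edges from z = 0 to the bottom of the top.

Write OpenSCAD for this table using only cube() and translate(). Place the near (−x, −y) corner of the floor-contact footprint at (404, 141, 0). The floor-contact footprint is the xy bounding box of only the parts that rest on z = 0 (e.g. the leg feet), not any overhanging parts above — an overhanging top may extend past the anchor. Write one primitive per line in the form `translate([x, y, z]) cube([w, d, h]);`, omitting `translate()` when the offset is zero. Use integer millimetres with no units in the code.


translate([373, 110, 701]) cube([643, 633, 39]);
translate([404, 141, 0]) cube([84, 84, 701]);
translate([901, 141, 0]) cube([84, 84, 701]);
translate([404, 628, 0]) cube([84, 84, 701]);
translate([901, 628, 0]) cube([84, 84, 701]);


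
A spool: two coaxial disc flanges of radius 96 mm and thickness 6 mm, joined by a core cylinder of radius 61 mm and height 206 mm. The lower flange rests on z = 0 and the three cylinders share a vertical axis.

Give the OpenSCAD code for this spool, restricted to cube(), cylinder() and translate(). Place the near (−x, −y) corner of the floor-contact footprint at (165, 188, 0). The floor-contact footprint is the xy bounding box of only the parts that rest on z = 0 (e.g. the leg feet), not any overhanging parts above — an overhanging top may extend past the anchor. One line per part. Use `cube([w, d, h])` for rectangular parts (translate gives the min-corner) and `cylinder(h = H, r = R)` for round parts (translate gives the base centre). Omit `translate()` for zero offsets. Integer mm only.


translate([261, 284, 0]) cylinder(h = 6, r = 96);
translate([261, 284, 6]) cylinder(h = 206, r = 61);
translate([261, 284, 212]) cylinder(h = 6, r = 96);


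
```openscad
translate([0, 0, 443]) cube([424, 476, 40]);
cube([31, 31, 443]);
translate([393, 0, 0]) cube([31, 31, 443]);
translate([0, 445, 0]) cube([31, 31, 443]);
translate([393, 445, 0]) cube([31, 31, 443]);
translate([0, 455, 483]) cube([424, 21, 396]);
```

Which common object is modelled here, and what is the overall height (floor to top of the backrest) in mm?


A chair. The overall height is 879 mm.

A slab on four corner posts with a tall panel at the back — a chair. The seat slab sits at z = 443 with thickness 40, and the 396 mm backrest starts at the seat top, so the overall height is 443 + 40 + 396 = 879 mm.


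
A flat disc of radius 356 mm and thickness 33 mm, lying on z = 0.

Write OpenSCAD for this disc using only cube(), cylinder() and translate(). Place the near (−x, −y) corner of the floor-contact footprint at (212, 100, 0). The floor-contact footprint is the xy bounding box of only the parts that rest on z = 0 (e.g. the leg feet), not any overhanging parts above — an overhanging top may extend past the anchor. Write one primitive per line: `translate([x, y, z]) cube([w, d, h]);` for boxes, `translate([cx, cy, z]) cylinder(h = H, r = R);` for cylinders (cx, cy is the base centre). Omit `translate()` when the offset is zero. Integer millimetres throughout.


translate([568, 456, 0]) cylinder(h = 33, r = 356);


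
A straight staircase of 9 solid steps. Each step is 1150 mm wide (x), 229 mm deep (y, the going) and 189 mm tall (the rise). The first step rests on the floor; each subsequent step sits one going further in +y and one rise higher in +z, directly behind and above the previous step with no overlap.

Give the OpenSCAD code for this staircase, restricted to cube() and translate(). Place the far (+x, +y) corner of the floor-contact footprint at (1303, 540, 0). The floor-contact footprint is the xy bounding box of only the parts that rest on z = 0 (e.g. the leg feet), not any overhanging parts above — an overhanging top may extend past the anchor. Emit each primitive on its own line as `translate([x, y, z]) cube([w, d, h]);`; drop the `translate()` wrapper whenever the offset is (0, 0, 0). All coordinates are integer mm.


translate([153, 311, 0]) cube([1150, 229, 189]);
translate([153, 540, 189]) cube([1150, 229, 189]);
translate([153, 769, 378]) cube([1150, 229, 189]);
translate([153, 998, 567]) cube([1150, 229, 189]);
translate([153, 1227, 756]) cube([1150, 229, 189]);
translate([153, 1456, 945]) cube([1150, 229, 189]);
translate([153, 1685, 1134]) cube([1150, 229, 189]);
translate([153, 1914, 1323]) cube([1150, 229, 189]);
translate([153, 2143, 1512]) cube([1150, 229, 189]);


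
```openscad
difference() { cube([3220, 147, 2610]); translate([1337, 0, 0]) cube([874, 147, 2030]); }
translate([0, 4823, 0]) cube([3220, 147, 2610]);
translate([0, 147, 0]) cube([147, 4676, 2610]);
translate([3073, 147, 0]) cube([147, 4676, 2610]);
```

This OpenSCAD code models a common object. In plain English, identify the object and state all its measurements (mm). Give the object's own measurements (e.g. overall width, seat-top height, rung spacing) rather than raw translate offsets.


A single room: four walls, each 2610 mm tall and 147 mm thick, enclosing an outside footprint 3220×4970 mm (x × y), no floor or roof. The front and back walls (−y and +y sides) run the full x-width; the side walls fit between their inner faces. A door opening 874 mm wide and 2030 mm tall is cut through the front wall from the floor up, its −x edge 1337 mm from the wall's −x end.


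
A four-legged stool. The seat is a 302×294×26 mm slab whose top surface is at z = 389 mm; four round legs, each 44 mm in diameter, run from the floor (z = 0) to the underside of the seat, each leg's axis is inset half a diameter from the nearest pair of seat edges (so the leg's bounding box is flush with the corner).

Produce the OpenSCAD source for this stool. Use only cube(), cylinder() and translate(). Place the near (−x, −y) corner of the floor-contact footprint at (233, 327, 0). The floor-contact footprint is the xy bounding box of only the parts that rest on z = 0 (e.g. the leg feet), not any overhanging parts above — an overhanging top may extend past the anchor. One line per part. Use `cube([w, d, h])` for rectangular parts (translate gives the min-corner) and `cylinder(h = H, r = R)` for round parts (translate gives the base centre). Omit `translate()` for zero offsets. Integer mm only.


translate([233, 327, 363]) cube([302, 294, 26]);
translate([255, 349, 0]) cylinder(h = 363, r = 22);
translate([513, 349, 0]) cylinder(h = 363, r = 22);
translate([255, 599, 0]) cylinder(h = 363, r = 22);
translate([513, 599, 0]) cylinder(h = 363, r = 22);


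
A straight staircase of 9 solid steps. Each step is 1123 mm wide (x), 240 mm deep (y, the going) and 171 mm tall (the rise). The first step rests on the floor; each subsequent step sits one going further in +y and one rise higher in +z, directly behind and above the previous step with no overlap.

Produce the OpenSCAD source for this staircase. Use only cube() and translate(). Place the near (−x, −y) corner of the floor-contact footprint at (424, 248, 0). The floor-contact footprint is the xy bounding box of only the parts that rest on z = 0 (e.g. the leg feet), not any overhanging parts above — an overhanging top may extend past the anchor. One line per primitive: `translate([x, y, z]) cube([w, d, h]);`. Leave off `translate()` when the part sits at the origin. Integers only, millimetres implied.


translate([424, 248, 0]) cube([1123, 240, 171]);
translate([424, 488, 171]) cube([1123, 240, 171]);
translate([424, 728, 342]) cube([1123, 240, 171]);
translate([424, 968, 513]) cube([1123, 240, 171]);
translate([424, 1208, 684]) cube([1123, 240, 171]);
translate([424, 1448, 855]) cube([1123, 240, 171]);
translate([424, 1688, 1026]) cube([1123, 240, 171]);
translate([424, 1928, 1197]) cube([1123, 240, 171]);
translate([424, 2168, 1368]) cube([1123, 240, 171]);


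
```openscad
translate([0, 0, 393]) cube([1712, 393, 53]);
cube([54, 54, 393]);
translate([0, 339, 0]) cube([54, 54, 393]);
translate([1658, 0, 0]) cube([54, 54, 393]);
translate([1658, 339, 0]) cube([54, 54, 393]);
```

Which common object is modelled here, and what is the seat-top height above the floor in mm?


A bench. The seat-top height is 446 mm.

A long slab on four corner posts — a bench. The slab sits at z = 393 with thickness 53, so the top is 393 + 53 = 446 mm.


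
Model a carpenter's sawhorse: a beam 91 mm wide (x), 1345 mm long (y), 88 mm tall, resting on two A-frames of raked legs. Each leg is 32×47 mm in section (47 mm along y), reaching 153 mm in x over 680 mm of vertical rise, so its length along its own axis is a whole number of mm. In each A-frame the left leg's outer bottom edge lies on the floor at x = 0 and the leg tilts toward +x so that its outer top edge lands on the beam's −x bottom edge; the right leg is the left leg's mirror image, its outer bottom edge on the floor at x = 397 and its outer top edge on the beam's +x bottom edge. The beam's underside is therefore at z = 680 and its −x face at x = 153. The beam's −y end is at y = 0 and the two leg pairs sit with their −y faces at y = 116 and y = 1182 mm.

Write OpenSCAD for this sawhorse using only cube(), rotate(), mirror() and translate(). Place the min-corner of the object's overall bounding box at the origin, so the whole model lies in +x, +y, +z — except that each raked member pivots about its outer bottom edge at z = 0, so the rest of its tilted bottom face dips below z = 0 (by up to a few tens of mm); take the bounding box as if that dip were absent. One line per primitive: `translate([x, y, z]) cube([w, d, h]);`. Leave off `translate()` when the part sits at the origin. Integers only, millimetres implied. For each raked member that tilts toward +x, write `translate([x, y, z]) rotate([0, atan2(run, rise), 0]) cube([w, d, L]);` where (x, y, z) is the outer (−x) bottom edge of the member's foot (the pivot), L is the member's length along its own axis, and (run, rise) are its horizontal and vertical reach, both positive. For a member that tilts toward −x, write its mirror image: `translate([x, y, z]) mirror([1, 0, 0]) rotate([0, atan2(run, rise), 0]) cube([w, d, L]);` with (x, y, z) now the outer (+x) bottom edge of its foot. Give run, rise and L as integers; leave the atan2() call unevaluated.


// leg length = √(153² + 680²) = 697
// right-leg outer foot x = 2·153 + 91 = 397
// beam min-corner = (153, 0, 680)
translate([153, 0, 680]) cube([91, 1345, 88]);
translate([0, 116, 0]) rotate([0, atan2(153, 680), 0]) cube([32, 47, 697]);
translate([397, 116, 0]) mirror([1, 0, 0]) rotate([0, atan2(153, 680), 0]) cube([32, 47, 697]);
translate([0, 1182, 0]) rotate([0, atan2(153, 680), 0]) cube([32, 47, 697]);
translate([397, 1182, 0]) mirror([1, 0, 0]) rotate([0, atan2(153, 680), 0]) cube([32, 47, 697]);


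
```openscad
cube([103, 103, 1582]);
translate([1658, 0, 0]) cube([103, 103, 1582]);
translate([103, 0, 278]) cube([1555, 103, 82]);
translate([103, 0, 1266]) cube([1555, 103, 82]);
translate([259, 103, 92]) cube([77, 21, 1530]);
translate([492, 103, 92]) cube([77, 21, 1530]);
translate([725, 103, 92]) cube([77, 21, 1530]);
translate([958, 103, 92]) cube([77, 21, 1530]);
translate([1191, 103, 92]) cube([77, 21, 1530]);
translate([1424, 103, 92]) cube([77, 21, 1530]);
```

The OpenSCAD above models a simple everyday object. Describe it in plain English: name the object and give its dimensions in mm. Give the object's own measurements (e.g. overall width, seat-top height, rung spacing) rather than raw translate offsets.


A fence section. Two 103×103 mm posts, 1582 mm tall, stand on the floor with a clear span of 1555 mm between their inner faces. Two horizontal rails of 103×82 mm section span the gap between the posts with their undersides at z = 278 mm and z = 1266 mm, flush with the posts' −y face. 6 pickets, each 77 mm wide, 21 mm thick and 1530 mm tall, are fixed to the +y face of the rails with their bottoms at z = 92 mm, spaced across the span with a 156 mm gap after the −x post and between neighbouring pickets, with 157 mm left before the +x post.
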